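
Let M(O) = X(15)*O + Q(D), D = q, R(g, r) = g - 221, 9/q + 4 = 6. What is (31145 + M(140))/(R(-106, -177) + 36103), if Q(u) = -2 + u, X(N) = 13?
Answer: 65935/71552 ≈ 0.92150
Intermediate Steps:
q = 9/2 (q = 9/(-4 + 6) = 9/2 ≈ 4.5000)
R(g, r) = -221 + g
D = 9/2 ≈ 4.5000
M(O) = 5/2 + 13*O (M(O) = 13*O + (-2 + 9/2) = 13*O + 5/2 = 5/2 + 13*O)
(31145 + M(140))/(R(-106, -177) + 36103) = (31145 + (5/2 + 13*140))/((-221 - 106) + 36103) = (31145 + (5/2 + 1820))/(-327 + 36103) = (31145 + 3645/2)/35776 = (65935/2)*(1/35776) = 65935/71552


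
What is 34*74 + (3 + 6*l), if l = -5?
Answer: 2489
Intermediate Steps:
34*74 + (3 + 6*l) = 34*74 + (3 + 6*(-5)) = 2516 + (3 - 30) = 2516 - 27 = 2489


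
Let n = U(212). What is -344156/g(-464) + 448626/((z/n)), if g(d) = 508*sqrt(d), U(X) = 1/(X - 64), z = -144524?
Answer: -224313/10694776 + 86039*I*sqrt(29)/14732 ≈ -0.020974 + 31.451*I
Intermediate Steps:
U(X) = 1/(-64 + X)
n = 1/148 (n = 1/(-64 + 212) = 1/148 ≈ 0.0067568)
-344156/g(-464) + 448626/((z/n)) = -344156*(-I*sqrt(29)/58928) + 448626/((-144524/1/148)) = -344156*(-I*sqrt(29)/58928) + 448626/((-144524*148)) = -344156*(-I*sqrt(29)/58928) + 448626/(-21389552) = -(-86039)*I*sqrt(29)/14732 + 448626*(-1/21389552) = 86039*I*sqrt(29)/14732 - 224313/10694776 = -224313/10694776 + 86039*I*sqrt(29)/14732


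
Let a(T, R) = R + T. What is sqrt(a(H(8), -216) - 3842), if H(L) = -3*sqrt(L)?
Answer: sqrt(-4058 - 6*sqrt(2)) ≈ 63.769*I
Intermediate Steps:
sqrt(a(H(8), -216) - 3842) = sqrt((-216 - 6*sqrt(2)) - 3842) = sqrt(-4058 - 6*sqrt(2))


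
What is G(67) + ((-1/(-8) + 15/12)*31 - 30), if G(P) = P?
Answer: 637/8 ≈ 79.625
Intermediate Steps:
G(67) + ((-1/(-8) + 15/12)*31 - 30) = 67 + ((-1/(-8) + 15/12)*31 - 30) = 67 + ((-1*(-⅛) + 15*(1/12))*31 - 30) = 67 + ((⅛ + 5/4)*31 - 30) = 67 + ((11/8)*31 - 30) = 67 + (341/8 - 30) = 67 + 101/8 = 637/8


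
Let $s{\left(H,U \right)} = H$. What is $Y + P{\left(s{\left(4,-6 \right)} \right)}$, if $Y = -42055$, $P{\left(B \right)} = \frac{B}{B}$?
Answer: $-42054$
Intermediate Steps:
$P{\left(B \right)} = 1$
$Y + P{\left(s{\left(4,-6 \right)} \right)} = -42055 + 1 = -42054$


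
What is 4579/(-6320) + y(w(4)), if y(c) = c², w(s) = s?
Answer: 96541/6320 ≈ 15.275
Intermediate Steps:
4579/(-6320) + y(w(4)) = 4579/(-6320) + 4² = 4579*(-1/6320) + 16 = -4579/6320 + 16 = 96541/6320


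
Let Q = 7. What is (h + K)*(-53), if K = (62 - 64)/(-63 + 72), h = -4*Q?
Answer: 13462/9 ≈ 1495.8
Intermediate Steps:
h = -28 (h = -4*7 = -28)
K = -2/9 ≈ -0.22222
(h + K)*(-53) = (-28 - 2/9)*(-53) = -254/9*(-53) = 13462/9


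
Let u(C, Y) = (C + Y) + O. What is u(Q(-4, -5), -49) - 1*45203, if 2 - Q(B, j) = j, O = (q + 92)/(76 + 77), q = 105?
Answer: -6922288/153 ≈ -45244.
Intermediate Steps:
O = 197/153 (O = (105 + 92)/(76 + 77) = 197/153 ≈ 1.2876)
Q(B, j) = 2 - j
u(C, Y) = 197/153 + C + Y (u(C, Y) = (C + Y) + 197/153 = 197/153 + C + Y)
u(Q(-4, -5), -49) - 1*45203 = (197/153 + (2 - 1*(-5)) - 49) - 1*45203 = (197/153 + (2 + 5) - 49) - 45203 = (197/153 + 7 - 49) - 45203 = -6229/153 - 45203 = -6922288/153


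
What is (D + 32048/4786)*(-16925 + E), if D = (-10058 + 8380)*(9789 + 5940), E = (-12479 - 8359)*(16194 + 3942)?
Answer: 26502229543303148206/2393 ≈ 1.1075e+16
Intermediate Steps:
E = -419593968 (E = -20838*20136 = -419593968)
D = -26393262 (D = -1678*15729 = -26393262)
(D + 32048/4786)*(-16925 + E) = (-26393262 + 32048/4786)*(-16925 - 419593968) = (-26393262 + 32048*(1/4786))*(-419610893) = (-26393262 + 16024/2393)*(-419610893) = -63159059942/2393*(-419610893) = 26502229543303148206/2393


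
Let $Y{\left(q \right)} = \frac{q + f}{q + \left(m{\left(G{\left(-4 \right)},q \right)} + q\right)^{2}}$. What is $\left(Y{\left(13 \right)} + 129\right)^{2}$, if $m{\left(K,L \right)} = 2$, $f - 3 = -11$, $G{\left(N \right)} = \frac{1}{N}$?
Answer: $\frac{942919849}{56644} \approx 16646.0$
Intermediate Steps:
$f = -8$ ($f = 3 - 11 = -8$)
$Y{\left(q \right)} = \frac{-8 + q}{q + \left(2 + q\right)^{2}}$ ($Y{\left(q \right)} = \frac{q - 8}{q + \left(2 + q\right)^{2}} = \frac{-8 + q}{q + \left(2 + q\right)^{2}}$)
$\left(Y{\left(13 \right)} + 129\right)^{2} = \left(\frac{-8 + 13}{13 + \left(2 + 13\right)^{2}} + 129\right)^{2} = \left(\frac{1}{13 + 15^{2}} \cdot 5 + 129\right)^{2} = \left(\frac{1}{13 + 225} \cdot 5 + 129\right)^{2} = \left(\frac{1}{238} \cdot 5 + 129\right)^{2} = \left(\frac{5}{238} + 129\right)^{2} = \left(\frac{30707}{238}\right)^{2} = \frac{942919849}{56644}$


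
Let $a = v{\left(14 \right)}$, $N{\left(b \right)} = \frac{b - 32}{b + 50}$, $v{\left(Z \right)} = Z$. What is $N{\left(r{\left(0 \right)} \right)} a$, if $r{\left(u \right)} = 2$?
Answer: $- \frac{105}{13} \approx -8.0769$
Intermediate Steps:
$N{\left(b \right)} = \frac{-32 + b}{50 + b}$
$a = 14$
$N{\left(r{\left(0 \right)} \right)} a = \frac{-32 + 2}{50 + 2} \cdot 14 = \frac{1}{52} \left(-30\right) 14 = \left(- \frac{15}{26}\right) 14 = - \frac{105}{13}$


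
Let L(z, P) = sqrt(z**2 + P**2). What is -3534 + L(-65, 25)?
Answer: -3534 + 5*sqrt(194) ≈ -3464.4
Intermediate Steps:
L(z, P) = sqrt(P**2 + z**2)
-3534 + L(-65, 25) = -3534 + sqrt(25**2 + (-65)**2) = -3534 + sqrt(625 + 4225) = -3534 + sqrt(4850) = -3534 + 5*sqrt(194)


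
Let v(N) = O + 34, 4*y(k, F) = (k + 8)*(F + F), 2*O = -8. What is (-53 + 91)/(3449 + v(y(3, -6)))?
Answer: 38/3479 ≈ 0.010923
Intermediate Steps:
O = -4 (O = (½)*(-8) = -4)
y(k, F) = F*(8 + k)/2 (y(k, F) = ((k + 8)*(F + F))/4 = ((8 + k)*(2*F))/4 = (2*F*(8 + k))/4 = F*(8 + k)/2)
v(N) = 30 (v(N) = -4 + 34 = 30)
(-53 + 91)/(3449 + v(y(3, -6))) = (-53 + 91)/(3449 + 30) = 38/3479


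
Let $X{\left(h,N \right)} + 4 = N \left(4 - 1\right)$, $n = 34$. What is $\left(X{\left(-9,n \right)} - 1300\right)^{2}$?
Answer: $1444804$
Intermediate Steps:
$X{\left(h,N \right)} = -4 + 3 N$ ($X{\left(h,N \right)} = -4 + N \left(4 - 1\right) = -4 + N 3 = -4 + 3 N$)
$\left(X{\left(-9,n \right)} - 1300\right)^{2} = \left(\left(-4 + 3 \cdot 34\right) - 1300\right)^{2} = \left(\left(-4 + 102\right) - 1300\right)^{2} = \left(98 - 1300\right)^{2} = \left(-1202\right)^{2} = 1444804$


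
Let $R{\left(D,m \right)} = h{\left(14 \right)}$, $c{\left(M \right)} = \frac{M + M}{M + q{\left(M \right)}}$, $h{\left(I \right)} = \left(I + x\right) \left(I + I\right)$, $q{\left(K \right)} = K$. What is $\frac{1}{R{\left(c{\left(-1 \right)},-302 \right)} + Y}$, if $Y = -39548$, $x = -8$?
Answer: $- \frac{1}{39380} \approx -2.5394 \cdot 10^{-5}$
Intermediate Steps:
$h{\left(I \right)} = 2 I \left(-8 + I\right)$ ($h{\left(I \right)} = \left(I - 8\right) \left(I + I\right) = \left(-8 + I\right) 2 I = 2 I \left(-8 + I\right)$)
$c{\left(M \right)} = 1$ ($c{\left(M \right)} = \frac{M + M}{M + M} = \frac{2 M}{2 M} = 2 M \frac{1}{2 M} = 1$)
$R{\left(D,m \right)} = 168$ ($R{\left(D,m \right)} = 2 \cdot 14 \left(-8 + 14\right) = 2 \cdot 14 \cdot 6 = 168$)
$\frac{1}{R{\left(c{\left(-1 \right)},-302 \right)} + Y} = \frac{1}{168 - 39548} = \frac{1}{-39380} = - \frac{1}{39380}$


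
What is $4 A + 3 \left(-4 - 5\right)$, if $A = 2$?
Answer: $-19$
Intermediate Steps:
$4 A + 3 \left(-4 - 5\right) = 4 \cdot 2 + 3 \left(-4 - 5\right) = 8 + 3 \left(-9\right) = 8 - 27 = -19$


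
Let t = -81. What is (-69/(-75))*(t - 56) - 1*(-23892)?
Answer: 594149/25 ≈ 23766.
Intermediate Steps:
(-69/(-75))*(t - 56) - 1*(-23892) = (-69/(-75))*(-81 - 56) - 1*(-23892) = -69*(-1/75)*(-137) + 23892 = (23/25)*(-137) + 23892 = -3151/25 + 23892 = 594149/25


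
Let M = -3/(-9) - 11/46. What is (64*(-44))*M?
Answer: -18304/69 ≈ -265.28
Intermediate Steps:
M = 13/138 (M = -3*(-⅑) - 11*1/46 = ⅓ - 11/46 = 13/138 ≈ 0.094203)
(64*(-44))*M = (64*(-44))*(13/138) = -2816*13/138 = -18304/69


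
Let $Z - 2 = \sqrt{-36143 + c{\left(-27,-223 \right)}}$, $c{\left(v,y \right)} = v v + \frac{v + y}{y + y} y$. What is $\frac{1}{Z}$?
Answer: $\frac{2}{35543} - \frac{i \sqrt{35539}}{35543} \approx 5.627 \cdot 10^{-5} - 0.0053039 i$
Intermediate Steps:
$c{\left(v,y \right)} = v^{2} + \frac{v}{2} + \frac{y}{2}$ ($c{\left(v,y \right)} = v^{2} + \frac{v + y}{2 y} y = v^{2} + \left(\frac{v}{2} + \frac{y}{2}\right) = v^{2} + \frac{v}{2} + \frac{y}{2}$)
$Z = 2 + i \sqrt{35539}$ ($Z = 2 + \sqrt{-36143 + \left(\left(-27\right)^{2} + \frac{1}{2} \left(-27\right) + \frac{1}{2} \left(-223\right)\right)} = 2 + \sqrt{-36143 - -604} = 2 + \sqrt{-36143 + 604} = 2 + \sqrt{-35539} = 2 + i \sqrt{35539} \approx 2.0 + 188.52 i$)
$\frac{1}{Z} = \frac{1}{2 + i \sqrt{35539}}$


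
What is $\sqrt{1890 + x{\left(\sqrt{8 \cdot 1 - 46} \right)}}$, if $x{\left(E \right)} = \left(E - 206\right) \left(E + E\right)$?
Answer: $\sqrt{1814 - 412 i \sqrt{38}} \approx 49.674 - 25.564 i$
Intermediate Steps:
$x{\left(E \right)} = 2 E \left(-206 + E\right)$ ($x{\left(E \right)} = \left(-206 + E\right) 2 E = 2 E \left(-206 + E\right)$)
$\sqrt{1890 + x{\left(\sqrt{8 \cdot 1 - 46} \right)}} = \sqrt{1890 + 2 \sqrt{8 \cdot 1 - 46} \left(-206 + \sqrt{8 \cdot 1 - 46}\right)} = \sqrt{1890 + 2 \sqrt{8 - 46} \left(-206 + \sqrt{8 - 46}\right)} = \sqrt{1890 + 2 \sqrt{-38} \left(-206 + \sqrt{-38}\right)} = \sqrt{1890 + 2 i \sqrt{38} \left(-206 + i \sqrt{38}\right)}$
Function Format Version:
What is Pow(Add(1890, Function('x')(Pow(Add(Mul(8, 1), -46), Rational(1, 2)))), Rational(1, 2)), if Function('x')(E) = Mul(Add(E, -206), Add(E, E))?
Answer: Pow(Add(1814, Mul(-412, I, Pow(38, Rational(1, 2)))), Rational(1, 2)) ≈ Add(49.674, Mul(-25.564, I))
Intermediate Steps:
Function('x')(E) = Mul(2, E, Add(-206, E)) (Function('x')(E) = Mul(Add(-206, E), Mul(2, E)) = Mul(2, E, Add(-206, E)))
Pow(Add(1890, Function('x')(Pow(Add(Mul(8, 1), -46), Rational(1, 2)))), Rational(1, 2)) = Pow(Add(1890, Mul(2, Pow(Add(Mul(8, 1), -46), Rational(1, 2)), Add(-206, Pow(Add(Mul(8, 1), -46), Rational(1, 2))))), Rational(1, 2)) = Pow(Add(1890, Mul(2, Pow(Add(8, -46), Rational(1, 2)), Add(-206, Pow(Add(8, -46), Rational(1, 2))))), Rational(1, 2)) = Pow(Add(1890, Mul(2, Pow(-38, Rational(1, 2)), Add(-206, Pow(-38, Rational(1, 2))))), Rational(1, 2)) = Pow(Add(1890, Mul(2, Mul(I, Pow(38, Rational(1, 2))), Add(-206, Mul(I, Pow(38, Rational(1, 2)))))), Rational(1, 2)) = Pow(Add(1890, Mul(2, I, Pow(38, Rational(1, 2)), Add(-206, Mul(I, Pow(38, Rational(1, 2)))))), Rational(1, 2))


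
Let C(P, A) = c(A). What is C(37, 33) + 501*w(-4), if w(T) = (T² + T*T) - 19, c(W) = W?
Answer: 6546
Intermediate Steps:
C(P, A) = A
w(T) = -19 + 2*T² (w(T) = (T² + T²) - 19 = 2*T² - 19 = -19 + 2*T²)
C(37, 33) + 501*w(-4) = 33 + 501*(-19 + 2*(-4)²) = 33 + 501*(-19 + 2*16) = 33 + 501*(-19 + 32) = 33 + 501*13 = 33 + 6513 = 6546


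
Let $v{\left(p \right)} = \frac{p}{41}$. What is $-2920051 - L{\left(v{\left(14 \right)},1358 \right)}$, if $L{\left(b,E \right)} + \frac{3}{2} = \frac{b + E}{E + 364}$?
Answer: $- \frac{9817209071}{3362} \approx -2.9201 \cdot 10^{6}$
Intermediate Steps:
$v{\left(p \right)} = \frac{p}{41}$ ($v{\left(p \right)} = p \frac{1}{41} = \frac{p}{41}$)
$L{\left(b,E \right)} = - \frac{3}{2} + \frac{E + b}{364 + E}$ ($L{\left(b,E \right)} = - \frac{3}{2} + \frac{b + E}{E + 364} = - \frac{3}{2} + \frac{E + b}{364 + E}$)
$-2920051 - L{\left(v{\left(14 \right)},1358 \right)} = -2920051 - \frac{-546 + \frac{1}{41} \cdot 14 - 679}{364 + 1358} = -2920051 - \frac{-546 + \frac{14}{41} - 679}{1722} = -2920051 - \frac{1}{1722} \left(- \frac{50211}{41}\right) = -2920051 - - \frac{2391}{3362} = -2920051 + \frac{2391}{3362} = - \frac{9817209071}{3362}$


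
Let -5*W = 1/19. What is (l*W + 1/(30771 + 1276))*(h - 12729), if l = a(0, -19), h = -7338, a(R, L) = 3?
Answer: 1927355082/3044465 ≈ 633.07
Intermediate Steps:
W = -1/95 (W = -⅕/19 = -⅕*1/19 = -1/95 ≈ -0.010526)
l = 3
(l*W + 1/(30771 + 1276))*(h - 12729) = (3*(-1/95) + 1/(30771 + 1276))*(-7338 - 12729) = (-3/95 + 1/32047)*(-20067) = -96046/3044465*(-20067) = 1927355082/3044465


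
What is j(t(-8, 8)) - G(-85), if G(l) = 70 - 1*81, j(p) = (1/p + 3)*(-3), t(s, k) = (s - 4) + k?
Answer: 11/4 ≈ 2.7500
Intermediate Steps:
t(s, k) = -4 + k + s (t(s, k) = (-4 + s) + k = -4 + k + s)
j(p) = -9 - 3/p (j(p) = (3 + 1/p)*(-3) = -9 - 3/p)
G(l) = -11 (G(l) = 70 - 81 = -11)
j(t(-8, 8)) - G(-85) = (-9 - 3/(-4 + 8 - 8)) - 1*(-11) = (-9 - 3/(-4)) + 11 = (-9 - 3*(-¼)) + 11 = (-9 + ¾) + 11 = -33/4 + 11 = 11/4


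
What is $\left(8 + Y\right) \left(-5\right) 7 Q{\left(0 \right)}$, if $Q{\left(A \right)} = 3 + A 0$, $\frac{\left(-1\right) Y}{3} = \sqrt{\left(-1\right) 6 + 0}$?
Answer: $-840 + 315 i \sqrt{6} \approx -840.0 + 771.59 i$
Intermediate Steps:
$Y = - 3 i \sqrt{6}$ ($Y = - 3 \sqrt{\left(-1\right) 6 + 0} = - 3 \sqrt{-6 + 0} = - 3 \sqrt{-6} = - 3 i \sqrt{6} \approx - 7.3485 i$)
$Q{\left(A \right)} = 3$ ($Q{\left(A \right)} = 3 + 0 = 3$)
$\left(8 + Y\right) \left(-5\right) 7 Q{\left(0 \right)} = \left(8 - 3 i \sqrt{6}\right) \left(-5\right) 7 \cdot 3 = \left(-40 + 15 i \sqrt{6}\right) 21 = -840 + 315 i \sqrt{6}$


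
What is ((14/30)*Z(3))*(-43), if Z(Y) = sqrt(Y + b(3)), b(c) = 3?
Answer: -301*sqrt(6)/15 ≈ -49.153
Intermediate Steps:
Z(Y) = sqrt(3 + Y) (Z(Y) = sqrt(Y + 3) = sqrt(3 + Y))
((14/30)*Z(3))*(-43) = ((14/30)*sqrt(3 + 3))*(-43) = ((14*(1/30))*sqrt(6))*(-43) = (7*sqrt(6)/15)*(-43) = -301*sqrt(6)/15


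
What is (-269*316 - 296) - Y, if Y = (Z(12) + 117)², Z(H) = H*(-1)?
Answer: -96325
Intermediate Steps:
Z(H) = -H
Y = 11025 (Y = (-1*12 + 117)² = (-12 + 117)² = 105² = 11025)
(-269*316 - 296) - Y = (-269*316 - 296) - 1*11025 = (-85004 - 296) - 11025 = -85300 - 11025 = -96325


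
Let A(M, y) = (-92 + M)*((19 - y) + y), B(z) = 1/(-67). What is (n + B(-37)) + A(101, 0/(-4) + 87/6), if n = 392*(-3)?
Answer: -67336/67 ≈ -1005.0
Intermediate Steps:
B(z) = -1/67
A(M, y) = -1748 + 19*M (A(M, y) = (-92 + M)*19 = -1748 + 19*M)
n = -1176
(n + B(-37)) + A(101, 0/(-4) + 87/6) = (-1176 - 1/67) + (-1748 + 19*101) = -78793/67 + (-1748 + 1919) = -78793/67 + 171 = -67336/67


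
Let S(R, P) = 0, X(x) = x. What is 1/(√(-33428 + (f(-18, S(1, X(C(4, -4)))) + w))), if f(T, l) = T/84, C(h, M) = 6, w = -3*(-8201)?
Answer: -I*√1729742/123553 ≈ -0.010645*I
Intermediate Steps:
w = 24603
f(T, l) = T/84 (f(T, l) = T*(1/84) = T/84)
1/(√(-33428 + (f(-18, S(1, X(C(4, -4)))) + w))) = 1/(√(-33428 + ((1/84)*(-18) + 24603))) = 1/(√(-33428 + (-3/14 + 24603))) = 1/(√(-33428 + 344439/14)) = 1/(√(-123553/14)) = 1/(I*√1729742/14) = -I*√1729742/123553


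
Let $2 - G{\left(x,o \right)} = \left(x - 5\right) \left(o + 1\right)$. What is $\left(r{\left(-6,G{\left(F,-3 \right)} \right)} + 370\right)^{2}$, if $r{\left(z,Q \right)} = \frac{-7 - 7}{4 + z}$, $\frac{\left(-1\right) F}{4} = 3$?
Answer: $142129$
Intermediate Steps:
$F = -12$ ($F = \left(-4\right) 3 = -12$)
$G{\left(x,o \right)} = 2 - \left(1 + o\right) \left(-5 + x\right)$ ($G{\left(x,o \right)} = 2 - \left(x - 5\right) \left(o + 1\right) = 2 - \left(-5 + x\right) \left(1 + o\right) = 2 - \left(1 + o\right) \left(-5 + x\right)$)
$r{\left(z,Q \right)} = - \frac{14}{4 + z}$
$\left(r{\left(-6,G{\left(F,-3 \right)} \right)} + 370\right)^{2} = \left(- \frac{14}{4 - 6} + 370\right)^{2} = \left(- \frac{14}{-2} + 370\right)^{2} = \left(\left(-14\right) \left(- \frac{1}{2}\right) + 370\right)^{2} = \left(7 + 370\right)^{2} = 377^{2} = 142129$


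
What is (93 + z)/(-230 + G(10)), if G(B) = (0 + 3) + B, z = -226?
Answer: 19/31 ≈ 0.61290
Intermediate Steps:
G(B) = 3 + B
(93 + z)/(-230 + G(10)) = (93 - 226)/(-230 + (3 + 10)) = -133/(-230 + 13) = -133/(-217) = -133*(-1/217) = 19/31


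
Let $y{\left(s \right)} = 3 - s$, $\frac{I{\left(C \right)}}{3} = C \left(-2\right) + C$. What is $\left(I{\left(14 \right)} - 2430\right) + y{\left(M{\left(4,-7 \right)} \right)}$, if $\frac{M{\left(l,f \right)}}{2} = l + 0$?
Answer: $-2477$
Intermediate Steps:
$M{\left(l,f \right)} = 2 l$ ($M{\left(l,f \right)} = 2 \left(l + 0\right) = 2 l$)
$I{\left(C \right)} = - 3 C$ ($I{\left(C \right)} = 3 \left(C \left(-2\right) + C\right) = 3 \left(- 2 C + C\right) = 3 \left(- C\right) = - 3 C$)
$\left(I{\left(14 \right)} - 2430\right) + y{\left(M{\left(4,-7 \right)} \right)} = \left(\left(-3\right) 14 - 2430\right) + \left(3 - 2 \cdot 4\right) = \left(-42 - 2430\right) + \left(3 - 8\right) = -2472 + \left(3 - 8\right) = -2472 - 5 = -2477$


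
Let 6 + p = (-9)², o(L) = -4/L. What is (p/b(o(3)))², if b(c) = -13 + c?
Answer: 50625/1849 ≈ 27.380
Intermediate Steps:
p = 75 (p = -6 + (-9)² = -6 + 81 = 75)
(p/b(o(3)))² = (75/(-13 - 4/3))² = (75/(-43/3))² = (75*(-3/43))² = (-225/43)² = 50625/1849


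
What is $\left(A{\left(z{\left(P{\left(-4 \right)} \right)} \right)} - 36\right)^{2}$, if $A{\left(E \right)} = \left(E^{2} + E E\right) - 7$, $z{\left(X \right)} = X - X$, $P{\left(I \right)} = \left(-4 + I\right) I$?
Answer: $1849$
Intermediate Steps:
$P{\left(I \right)} = I \left(-4 + I\right)$
$z{\left(X \right)} = 0$
$A{\left(E \right)} = -7 + 2 E^{2}$ ($A{\left(E \right)} = \left(E^{2} + E^{2}\right) - 7 = 2 E^{2} - 7 = -7 + 2 E^{2}$)
$\left(A{\left(z{\left(P{\left(-4 \right)} \right)} \right)} - 36\right)^{2} = \left(\left(-7 + 2 \cdot 0^{2}\right) - 36\right)^{2} = \left(\left(-7 + 2 \cdot 0\right) - 36\right)^{2} = \left(\left(-7 + 0\right) - 36\right)^{2} = \left(-7 - 36\right)^{2} = \left(-43\right)^{2} = 1849$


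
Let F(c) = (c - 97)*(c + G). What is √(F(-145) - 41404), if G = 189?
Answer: 26*I*√77 ≈ 228.15*I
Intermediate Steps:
F(c) = (-97 + c)*(189 + c) (F(c) = (c - 97)*(c + 189) = (-97 + c)*(189 + c))
√(F(-145) - 41404) = √((-18333 + (-145)² + 92*(-145)) - 41404) = √((-18333 + 21025 - 13340) - 41404) = √(-10648 - 41404) = √(-52052) = 26*I*√77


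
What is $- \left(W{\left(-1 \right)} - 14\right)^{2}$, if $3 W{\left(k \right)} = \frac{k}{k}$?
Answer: $- \frac{1681}{9} \approx -186.78$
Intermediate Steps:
$W{\left(k \right)} = \frac{1}{3}$ ($W{\left(k \right)} = \frac{k \frac{1}{k}}{3} = \frac{1}{3} \cdot 1 = \frac{1}{3}$)
$- \left(W{\left(-1 \right)} - 14\right)^{2} = - \left(\frac{1}{3} - 14\right)^{2} = - \left(- \frac{41}{3}\right)^{2} = \left(-1\right) \frac{1681}{9} = - \frac{1681}{9}$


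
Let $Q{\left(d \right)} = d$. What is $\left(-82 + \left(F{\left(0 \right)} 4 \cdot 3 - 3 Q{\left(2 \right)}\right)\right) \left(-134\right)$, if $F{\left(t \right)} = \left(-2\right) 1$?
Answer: $15008$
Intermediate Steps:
$F{\left(t \right)} = -2$
$\left(-82 + \left(F{\left(0 \right)} 4 \cdot 3 - 3 Q{\left(2 \right)}\right)\right) \left(-134\right) = \left(-82 + \left(\left(-2\right) 4 \cdot 3 - 3 \cdot 2\right)\right) \left(-134\right) = \left(-82 - 30\right) \left(-134\right) = \left(-112\right) \left(-134\right) = 15008$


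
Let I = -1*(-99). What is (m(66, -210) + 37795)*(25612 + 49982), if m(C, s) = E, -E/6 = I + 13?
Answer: 2806276062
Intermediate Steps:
I = 99
E = -672 (E = -6*(99 + 13) = -6*112 = -672)
m(C, s) = -672
(m(66, -210) + 37795)*(25612 + 49982) = (-672 + 37795)*(25612 + 49982) = 37123*75594 = 2806276062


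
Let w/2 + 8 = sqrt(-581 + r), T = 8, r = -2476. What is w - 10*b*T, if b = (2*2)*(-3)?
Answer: 944 + 2*I*sqrt(3057) ≈ 944.0 + 110.58*I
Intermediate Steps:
b = -12 (b = 4*(-3) = -12)
w = -16 + 2*I*sqrt(3057) (w = -16 + 2*sqrt(-581 - 2476) = -16 + 2*sqrt(-3057) = -16 + 2*(I*sqrt(3057)) = -16 + 2*I*sqrt(3057) ≈ -16.0 + 110.58*I)
w - 10*b*T = (-16 + 2*I*sqrt(3057)) - 10*(-12)*8 = (-16 + 2*I*sqrt(3057)) - (-120)*8 = (-16 + 2*I*sqrt(3057)) - 1*(-960) = (-16 + 2*I*sqrt(3057)) + 960 = 944 + 2*I*sqrt(3057)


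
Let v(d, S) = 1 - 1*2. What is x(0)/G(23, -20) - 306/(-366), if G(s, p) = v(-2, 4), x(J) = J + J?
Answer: 51/61 ≈ 0.83607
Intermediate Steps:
v(d, S) = -1 (v(d, S) = 1 - 2 = -1)
x(J) = 2*J
G(s, p) = -1
x(0)/G(23, -20) - 306/(-366) = (2*0)/(-1) - 306/(-366) = 0*(-1) - 306*(-1/366) = 0 + 51/61 = 51/61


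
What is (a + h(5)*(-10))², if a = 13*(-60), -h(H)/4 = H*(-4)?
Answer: 2496400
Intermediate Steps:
h(H) = 16*H (h(H) = -4*H*(-4) = -(-16)*H = 16*H)
a = -780
(a + h(5)*(-10))² = (-780 + (16*5)*(-10))² = (-780 + 80*(-10))² = (-780 - 800)² = (-1580)² = 2496400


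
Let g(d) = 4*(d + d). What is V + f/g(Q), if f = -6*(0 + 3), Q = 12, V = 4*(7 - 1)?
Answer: 381/16 ≈ 23.813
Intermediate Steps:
V = 24 (V = 4*6 = 24)
g(d) = 8*d (g(d) = 4*(2*d) = 8*d)
f = -18 (f = -6*3 = -18)
V + f/g(Q) = 24 - 18/(8*12) = 24 - 18/96 = 24 - 18*1/96 = 24 - 3/16 = 381/16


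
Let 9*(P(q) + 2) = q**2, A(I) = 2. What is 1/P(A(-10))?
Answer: -9/14 ≈ -0.64286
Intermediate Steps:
P(q) = -2 + q**2/9
1/P(A(-10)) = 1/(-2 + (1/9)*2**2) = 1/(-2 + (1/9)*4) = 1/(-2 + 4/9) = 1/(-14/9) = -9/14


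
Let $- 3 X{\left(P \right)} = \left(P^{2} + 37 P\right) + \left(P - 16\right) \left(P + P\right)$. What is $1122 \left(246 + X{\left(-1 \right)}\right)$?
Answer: $276760$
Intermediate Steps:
$X{\left(P \right)} = - \frac{37 P}{3} - \frac{P^{2}}{3} - \frac{2 P \left(-16 + P\right)}{3}$ ($X{\left(P \right)} = - \frac{\left(P^{2} + 37 P\right) + \left(P - 16\right) \left(P + P\right)}{3} = - \frac{\left(P^{2} + 37 P\right) + \left(-16 + P\right) 2 P}{3} = - \frac{\left(P^{2} + 37 P\right) + 2 P \left(-16 + P\right)}{3} = - \frac{P^{2} + 37 P + 2 P \left(-16 + P\right)}{3} = - \frac{37 P}{3} - \frac{P^{2}}{3} - \frac{2 P \left(-16 + P\right)}{3}$)
$1122 \left(246 + X{\left(-1 \right)}\right) = 1122 \left(246 - - \frac{5 + 3 \left(-1\right)}{3}\right) = 1122 \left(246 - - \frac{5 - 3}{3}\right) = 1122 \left(246 - \left(- \frac{1}{3}\right) 2\right) = 1122 \left(246 + \frac{2}{3}\right) = 1122 \cdot \frac{740}{3} = 276760$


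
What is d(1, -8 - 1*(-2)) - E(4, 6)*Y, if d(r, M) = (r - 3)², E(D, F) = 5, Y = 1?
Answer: -1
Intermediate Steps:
d(r, M) = (-3 + r)²
d(1, -8 - 1*(-2)) - E(4, 6)*Y = (-3 + 1)² - 5 = (-2)² - 1*5 = 4 - 5 = -1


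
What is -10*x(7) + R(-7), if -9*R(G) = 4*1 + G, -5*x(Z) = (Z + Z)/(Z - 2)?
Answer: 89/15 ≈ 5.9333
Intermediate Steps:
x(Z) = -2*Z/(5*(-2 + Z)) (x(Z) = -(Z + Z)/(5*(Z - 2)) = -2*Z/(5*(-2 + Z)))
R(G) = -4/9 - G/9 (R(G) = -(4*1 + G)/9 = -(4 + G)/9 = -4/9 - G/9)
-10*x(7) + R(-7) = -(-20)*7/(-10 + 5*7) + (-4/9 - ⅑*(-7)) = -(-20)*7/(-10 + 35) + (-4/9 + 7/9) = -(-20)*7/25 + ⅓ = -10*(-14/25) + ⅓ = 28/5 + ⅓ = 89/15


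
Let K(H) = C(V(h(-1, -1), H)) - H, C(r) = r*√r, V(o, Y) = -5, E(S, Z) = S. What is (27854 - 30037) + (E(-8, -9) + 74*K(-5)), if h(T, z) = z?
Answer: -1821 - 370*I*√5 ≈ -1821.0 - 827.34*I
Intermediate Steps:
C(r) = r^(3/2)
K(H) = -H - 5*I*√5 (K(H) = (-5)^(3/2) - H = -5*I*√5 - H = -H - 5*I*√5)
(27854 - 30037) + (E(-8, -9) + 74*K(-5)) = (27854 - 30037) + (-8 + 74*(-1*(-5) - 5*I*√5)) = -2183 + (-8 + 74*(5 - 5*I*√5)) = -2183 + (-8 + (370 - 370*I*√5)) = -2183 + (362 - 370*I*√5) = -1821 - 370*I*√5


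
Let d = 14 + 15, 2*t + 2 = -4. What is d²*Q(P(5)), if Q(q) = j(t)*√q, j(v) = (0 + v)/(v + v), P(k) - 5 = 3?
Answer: 841*√2 ≈ 1189.4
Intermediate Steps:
t = -3 (t = -1 + (½)*(-4) = -1 - 2 = -3)
P(k) = 8 (P(k) = 5 + 3 = 8)
d = 29
j(v) = ½ (j(v) = v/((2*v)) = v*(1/(2*v)) = ½)
Q(q) = √q/2
d²*Q(P(5)) = 29²*(√8/2) = 841*((2*√2)/2) = 841*√2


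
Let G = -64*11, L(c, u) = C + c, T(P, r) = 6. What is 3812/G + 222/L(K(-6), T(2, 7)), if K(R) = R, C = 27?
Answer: 6353/1232 ≈ 5.1567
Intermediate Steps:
L(c, u) = 27 + c
G = -704
3812/G + 222/L(K(-6), T(2, 7)) = 3812/(-704) + 222/(27 - 6) = 3812*(-1/704) + 222/21 = -953/176 + 222*(1/21) = -953/176 + 74/7 = 6353/1232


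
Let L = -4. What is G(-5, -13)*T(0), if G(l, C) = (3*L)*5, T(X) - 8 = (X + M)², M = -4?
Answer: -1440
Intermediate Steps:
T(X) = 8 + (-4 + X)² (T(X) = 8 + (X - 4)² = 8 + (-4 + X)²)
G(l, C) = -60 (G(l, C) = (3*(-4))*5 = -12*5 = -60)
G(-5, -13)*T(0) = -60*(8 + (-4 + 0)²) = -60*(8 + (-4)²) = -60*(8 + 16) = -60*24 = -1440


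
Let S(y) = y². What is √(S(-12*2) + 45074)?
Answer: 5*√1826 ≈ 213.66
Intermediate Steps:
√(S(-12*2) + 45074) = √((-12*2)² + 45074) = √((-24)² + 45074) = √(576 + 45074) = √45650 = 5*√1826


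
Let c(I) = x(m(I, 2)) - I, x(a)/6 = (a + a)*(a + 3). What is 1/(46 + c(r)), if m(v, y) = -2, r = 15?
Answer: 1/7 ≈ 0.14286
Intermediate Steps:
x(a) = 12*a*(3 + a) (x(a) = 6*((a + a)*(a + 3)) = 6*((2*a)*(3 + a)) = 6*(2*a*(3 + a)) = 12*a*(3 + a))
c(I) = -24 - I (c(I) = 12*(-2)*(3 - 2) - I = 12*(-2)*1 - I = -24 - I)
1/(46 + c(r)) = 1/(46 + (-24 - 1*15)) = 1/(46 + (-24 - 15)) = 1/(46 - 39) = 1/7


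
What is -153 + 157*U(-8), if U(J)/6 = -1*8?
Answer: -7689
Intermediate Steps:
U(J) = -48 (U(J) = 6*(-1*8) = 6*(-8) = -48)
-153 + 157*U(-8) = -153 + 157*(-48) = -153 - 7536 = -7689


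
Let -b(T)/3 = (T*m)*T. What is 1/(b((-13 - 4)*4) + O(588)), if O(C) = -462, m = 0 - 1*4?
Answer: 1/55026 ≈ 1.8173e-5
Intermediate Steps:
m = -4 (m = 0 - 4 = -4)
b(T) = 12*T**2 (b(T) = -3*T*(-4)*T = -3*(-4*T)*T = -(-12)*T**2 = 12*T**2)
1/(b((-13 - 4)*4) + O(588)) = 1/(12*((-13 - 4)*4)**2 - 462) = 1/(12*(-17*4)**2 - 462) = 1/(12*(-68)**2 - 462) = 1/(12*4624 - 462) = 1/(55488 - 462) = 1/55026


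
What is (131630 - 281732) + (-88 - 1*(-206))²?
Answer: -136178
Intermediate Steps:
(131630 - 281732) + (-88 - 1*(-206))² = -150102 + (-88 + 206)² = -150102 + 118² = -150102 + 13924 = -136178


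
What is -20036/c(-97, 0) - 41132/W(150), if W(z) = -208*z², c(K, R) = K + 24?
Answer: 1803297743/6570000 ≈ 274.47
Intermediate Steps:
c(K, R) = 24 + K
-20036/c(-97, 0) - 41132/W(150) = -20036/(24 - 97) - 41132/((-208*150²)) = -20036/(-73) - 41132/((-208*22500)) = -20036*(-1/73) - 41132/(-4680000) = 20036/73 - 41132*(-1/4680000) = 20036/73 + 791/90000 = 1803297743/6570000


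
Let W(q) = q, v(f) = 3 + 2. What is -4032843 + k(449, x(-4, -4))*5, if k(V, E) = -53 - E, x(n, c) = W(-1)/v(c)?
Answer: -4033107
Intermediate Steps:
v(f) = 5
x(n, c) = -⅕ (x(n, c) = -1/5 = -1*⅕ = -⅕)
-4032843 + k(449, x(-4, -4))*5 = -4032843 + (-53 - 1*(-⅕))*5 = -4032843 + (-53 + ⅕)*5 = -4032843 - 264/5*5 = -4032843 - 264 = -4033107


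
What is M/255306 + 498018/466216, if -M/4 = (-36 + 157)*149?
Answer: 23381337613/29756935524 ≈ 0.78574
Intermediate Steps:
M = -72116 (M = -4*(-36 + 157)*149 = -484*149 = -4*18029 = -72116)
M/255306 + 498018/466216 = -72116/255306 + 498018/466216 = -72116*1/255306 + 498018*(1/466216) = -36058/127653 + 249009/233108 = 23381337613/29756935524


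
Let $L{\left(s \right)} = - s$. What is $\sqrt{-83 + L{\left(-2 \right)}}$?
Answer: $9 i \approx 9.0 i$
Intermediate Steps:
$\sqrt{-83 + L{\left(-2 \right)}} = \sqrt{-83 - -2} = \sqrt{-83 + 2} = \sqrt{-81} = 9 i$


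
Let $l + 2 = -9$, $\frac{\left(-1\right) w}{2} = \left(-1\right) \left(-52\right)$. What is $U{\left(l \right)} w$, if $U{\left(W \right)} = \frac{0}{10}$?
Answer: $0$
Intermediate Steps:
$w = -104$ ($w = - 2 \left(\left(-1\right) \left(-52\right)\right) = \left(-2\right) 52 = -104$)
$l = -11$ ($l = -2 - 9 = -11$)
$U{\left(W \right)} = 0$ ($U{\left(W \right)} = 0 \cdot \frac{1}{10} = 0$)
$U{\left(l \right)} w = 0 \left(-104\right) = 0$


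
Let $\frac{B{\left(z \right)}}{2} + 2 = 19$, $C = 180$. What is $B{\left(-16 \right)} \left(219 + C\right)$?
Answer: $13566$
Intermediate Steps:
$B{\left(z \right)} = 34$ ($B{\left(z \right)} = -4 + 2 \cdot 19 = -4 + 38 = 34$)
$B{\left(-16 \right)} \left(219 + C\right) = 34 \left(219 + 180\right) = 34 \cdot 399 = 13566$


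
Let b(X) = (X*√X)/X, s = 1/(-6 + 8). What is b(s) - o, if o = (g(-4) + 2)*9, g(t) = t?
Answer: 18 + √2/2 ≈ 18.707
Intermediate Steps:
o = -18 (o = (-4 + 2)*9 = -2*9 = -18)
s = ½ (s = 1/2 = ½ ≈ 0.50000)
b(X) = √X (b(X) = X^(3/2)/X = √X)
b(s) - o = √(½) - 1*(-18) = √2/2 + 18 = 18 + √2/2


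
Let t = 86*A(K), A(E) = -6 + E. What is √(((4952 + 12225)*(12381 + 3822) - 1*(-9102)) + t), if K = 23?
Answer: √278329495 ≈ 16683.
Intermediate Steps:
t = 1462 (t = 86*(-6 + 23) = 86*17 = 1462)
√(((4952 + 12225)*(12381 + 3822) - 1*(-9102)) + t) = √(((4952 + 12225)*(12381 + 3822) - 1*(-9102)) + 1462) = √((17177*16203 + 9102) + 1462) = √((278318931 + 9102) + 1462) = √(278328033 + 1462) = √278329495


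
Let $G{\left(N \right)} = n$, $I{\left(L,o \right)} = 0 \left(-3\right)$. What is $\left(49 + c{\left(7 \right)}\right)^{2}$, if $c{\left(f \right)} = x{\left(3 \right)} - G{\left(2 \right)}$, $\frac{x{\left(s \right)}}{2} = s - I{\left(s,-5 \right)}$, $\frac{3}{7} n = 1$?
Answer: $\frac{24964}{9} \approx 2773.8$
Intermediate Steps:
$n = \frac{7}{3}$ ($n = \frac{7}{3} \cdot 1 = \frac{7}{3} \approx 2.3333$)
$I{\left(L,o \right)} = 0$
$G{\left(N \right)} = \frac{7}{3}$
$x{\left(s \right)} = 2 s$ ($x{\left(s \right)} = 2 \left(s - 0\right) = 2 \left(s + 0\right) = 2 s$)
$c{\left(f \right)} = \frac{11}{3}$ ($c{\left(f \right)} = 2 \cdot 3 - \frac{7}{3} = 6 - \frac{7}{3} = \frac{11}{3}$)
$\left(49 + c{\left(7 \right)}\right)^{2} = \left(49 + \frac{11}{3}\right)^{2} = \left(\frac{158}{3}\right)^{2} = \frac{24964}{9}$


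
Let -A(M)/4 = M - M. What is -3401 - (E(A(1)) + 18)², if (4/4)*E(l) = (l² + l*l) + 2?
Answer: -3801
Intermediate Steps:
A(M) = 0 (A(M) = -4*(M - M) = -4*0 = 0)
E(l) = 2 + 2*l² (E(l) = (l² + l*l) + 2 = (l² + l²) + 2 = 2*l² + 2 = 2 + 2*l²)
-3401 - (E(A(1)) + 18)² = -3401 - ((2 + 2*0²) + 18)² = -3401 - ((2 + 2*0) + 18)² = -3401 - ((2 + 0) + 18)² = -3401 - (2 + 18)² = -3401 - 1*20² = -3401 - 1*400 = -3401 - 400 = -3801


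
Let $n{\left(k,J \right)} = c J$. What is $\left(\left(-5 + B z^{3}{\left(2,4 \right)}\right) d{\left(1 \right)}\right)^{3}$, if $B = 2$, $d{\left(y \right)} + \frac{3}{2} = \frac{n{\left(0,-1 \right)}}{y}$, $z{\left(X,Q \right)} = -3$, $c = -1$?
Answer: $\frac{205379}{8} \approx 25672.0$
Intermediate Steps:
$n{\left(k,J \right)} = - J$
$d{\left(y \right)} = - \frac{3}{2} + \frac{1}{y}$ ($d{\left(y \right)} = - \frac{3}{2} + \frac{\left(-1\right) \left(-1\right)}{y} = - \frac{3}{2} + 1 \frac{1}{y} = - \frac{3}{2} + \frac{1}{y}$)
$\left(\left(-5 + B z^{3}{\left(2,4 \right)}\right) d{\left(1 \right)}\right)^{3} = \left(\left(-5 + 2 \left(-3\right)^{3}\right) \left(- \frac{3}{2} + 1^{-1}\right)\right)^{3} = \left(\left(-5 + 2 \left(-27\right)\right) \left(- \frac{3}{2} + 1\right)\right)^{3} = \left(\left(-5 - 54\right) \left(- \frac{1}{2}\right)\right)^{3} = \left(\left(-59\right) \left(- \frac{1}{2}\right)\right)^{3} = \left(\frac{59}{2}\right)^{3} = \frac{205379}{8}$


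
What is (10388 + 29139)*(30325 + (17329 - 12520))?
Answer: 1388741618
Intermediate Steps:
(10388 + 29139)*(30325 + (17329 - 12520)) = 39527*(30325 + 4809) = 39527*35134 = 1388741618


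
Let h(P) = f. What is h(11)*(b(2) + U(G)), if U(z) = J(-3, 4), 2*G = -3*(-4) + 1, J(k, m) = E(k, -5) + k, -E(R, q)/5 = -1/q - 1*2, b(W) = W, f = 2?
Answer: 16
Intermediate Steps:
h(P) = 2
E(R, q) = 10 + 5/q (E(R, q) = -5*(-1/q - 1*2) = -5*(-1/q - 2) = -5*(-2 - 1/q) = 10 + 5/q)
J(k, m) = 9 + k (J(k, m) = (10 + 5/(-5)) + k = (10 + 5*(-1/5)) + k = (10 - 1) + k = 9 + k)
G = 13/2 (G = (-3*(-4) + 1)/2 = (12 + 1)/2 = (1/2)*13 = 13/2 ≈ 6.5000)
U(z) = 6 (U(z) = 9 - 3 = 6)
h(11)*(b(2) + U(G)) = 2*(2 + 6) = 2*8 = 16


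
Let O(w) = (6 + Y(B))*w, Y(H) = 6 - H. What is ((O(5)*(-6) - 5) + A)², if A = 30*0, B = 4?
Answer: 60025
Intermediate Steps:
A = 0
O(w) = 8*w (O(w) = (6 + (6 - 1*4))*w = (6 + (6 - 4))*w = (6 + 2)*w = 8*w)
((O(5)*(-6) - 5) + A)² = (((8*5)*(-6) - 5) + 0)² = ((40*(-6) - 5) + 0)² = ((-240 - 5) + 0)² = (-245 + 0)² = (-245)² = 60025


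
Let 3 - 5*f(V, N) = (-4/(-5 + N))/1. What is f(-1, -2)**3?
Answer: 4913/42875 ≈ 0.11459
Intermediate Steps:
f(V, N) = 3/5 + 4/(5*(-5 + N)) (f(V, N) = 3/5 - -4/(-5 + N)/(5*1) = 3/5 - (-4/(-5 + N))/5 = 3/5 - (-4)/(5*(-5 + N)) = 3/5 + 4/(5*(-5 + N)))
f(-1, -2)**3 = ((-11 + 3*(-2))/(5*(-5 - 2)))**3 = ((1/5)*(-11 - 6)/(-7))**3 = ((1/5)*(-1/7)*(-17))**3 = (17/35)**3 = 4913/42875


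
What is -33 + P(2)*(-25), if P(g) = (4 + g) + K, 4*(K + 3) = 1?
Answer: -457/4 ≈ -114.25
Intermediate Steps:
K = -11/4 (K = -3 + (¼)*1 = -3 + ¼ = -11/4 ≈ -2.7500)
P(g) = 5/4 + g (P(g) = (4 + g) - 11/4 = 5/4 + g)
-33 + P(2)*(-25) = -33 + (5/4 + 2)*(-25) = -33 + (13/4)*(-25) = -33 - 325/4 = -457/4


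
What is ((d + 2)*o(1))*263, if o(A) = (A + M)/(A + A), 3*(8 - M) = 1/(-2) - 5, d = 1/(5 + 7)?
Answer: 427375/144 ≈ 2967.9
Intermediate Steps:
d = 1/12 ≈ 0.083333
M = 59/6 (M = 8 - (1/(-2) - 5)/3 = 8 - (-½ - 5)/3 = 8 - ⅓*(-11/2) = 8 + 11/6 = 59/6 ≈ 9.8333)
o(A) = (59/6 + A)/(2*A) (o(A) = (A + 59/6)/(A + A) = (59/6 + A)/((2*A)) = (59/6 + A)*(1/(2*A)) = (59/6 + A)/(2*A))
((d + 2)*o(1))*263 = ((1/12 + 2)*((1/12)*(59 + 6*1)/1))*263 = (25*((1/12)*1*(59 + 6))/12)*263 = (25*((1/12)*1*65)/12)*263 = ((25/12)*(65/12))*263 = (1625/144)*263 = 427375/144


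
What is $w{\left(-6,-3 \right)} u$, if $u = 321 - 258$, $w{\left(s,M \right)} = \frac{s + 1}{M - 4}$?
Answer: $45$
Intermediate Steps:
$w{\left(s,M \right)} = \frac{1 + s}{-4 + M}$
$u = 63$ ($u = 321 - 258 = 63$)
$w{\left(-6,-3 \right)} u = \frac{1 - 6}{-4 - 3} \cdot 63 = \frac{1}{-7} \left(-5\right) 63 = \left(- \frac{1}{7}\right) \left(-5\right) 63 = \frac{5}{7} \cdot 63 = 45$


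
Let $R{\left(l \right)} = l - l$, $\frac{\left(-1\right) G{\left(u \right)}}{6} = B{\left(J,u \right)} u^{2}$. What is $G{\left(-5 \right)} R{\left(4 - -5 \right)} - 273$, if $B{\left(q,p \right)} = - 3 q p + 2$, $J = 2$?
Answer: $-273$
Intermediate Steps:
$B{\left(q,p \right)} = 2 - 3 p q$ ($B{\left(q,p \right)} = - 3 p q + 2 = 2 - 3 p q$)
$G{\left(u \right)} = - 6 u^{2} \left(2 - 6 u\right)$ ($G{\left(u \right)} = - 6 \left(2 - 3 u 2\right) u^{2} = - 6 \left(2 - 6 u\right) u^{2} = - 6 u^{2} \left(2 - 6 u\right)$)
$R{\left(l \right)} = 0$
$G{\left(-5 \right)} R{\left(4 - -5 \right)} - 273 = \left(-5\right)^{2} \left(-12 + 36 \left(-5\right)\right) 0 - 273 = 25 \left(-12 - 180\right) 0 - 273 = 25 \left(-192\right) 0 - 273 = \left(-4800\right) 0 - 273 = 0 - 273 = -273$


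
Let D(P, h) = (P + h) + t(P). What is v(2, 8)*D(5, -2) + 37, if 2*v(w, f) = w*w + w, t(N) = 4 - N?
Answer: 43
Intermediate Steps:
v(w, f) = w/2 + w²/2 (v(w, f) = (w*w + w)/2 = (w² + w)/2 = (w + w²)/2 = w/2 + w²/2)
D(P, h) = 4 + h (D(P, h) = (P + h) + (4 - P) = 4 + h)
v(2, 8)*D(5, -2) + 37 = ((½)*2*(1 + 2))*(4 - 2) + 37 = ((½)*2*3)*2 + 37 = 3*2 + 37 = 6 + 37 = 43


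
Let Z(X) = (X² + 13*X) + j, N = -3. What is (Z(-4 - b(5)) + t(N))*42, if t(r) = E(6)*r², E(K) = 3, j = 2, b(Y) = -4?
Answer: 1218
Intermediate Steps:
t(r) = 3*r²
Z(X) = 2 + X² + 13*X (Z(X) = (X² + 13*X) + 2 = 2 + X² + 13*X)
(Z(-4 - b(5)) + t(N))*42 = ((2 + (-4 - 1*(-4))² + 13*(-4 - 1*(-4))) + 3*(-3)²)*42 = ((2 + (-4 + 4)² + 13*(-4 + 4)) + 3*9)*42 = ((2 + 0² + 13*0) + 27)*42 = ((2 + 0 + 0) + 27)*42 = (2 + 27)*42 = 29*42 = 1218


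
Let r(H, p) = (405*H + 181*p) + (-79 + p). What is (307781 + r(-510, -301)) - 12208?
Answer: 34162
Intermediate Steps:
r(H, p) = -79 + 182*p + 405*H (r(H, p) = (181*p + 405*H) + (-79 + p) = -79 + 182*p + 405*H)
(307781 + r(-510, -301)) - 12208 = (307781 + (-79 + 182*(-301) + 405*(-510))) - 12208 = (307781 + (-79 - 54782 - 206550)) - 12208 = (307781 - 261411) - 12208 = 46370 - 12208 = 34162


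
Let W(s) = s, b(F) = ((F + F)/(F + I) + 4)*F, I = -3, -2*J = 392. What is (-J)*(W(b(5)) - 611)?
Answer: -110936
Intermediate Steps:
J = -196 (J = -1/2*392 = -196)
b(F) = F*(4 + 2*F/(-3 + F)) (b(F) = ((F + F)/(F - 3) + 4)*F = ((2*F)/(-3 + F) + 4)*F = (2*F/(-3 + F) + 4)*F = (4 + 2*F/(-3 + F))*F = F*(4 + 2*F/(-3 + F)))
(-J)*(W(b(5)) - 611) = (-1*(-196))*(6*5*(-2 + 5)/(-3 + 5) - 611) = 196*(6*5*3/2 - 611) = 196*(6*5*(1/2)*3 - 611) = 196*(45 - 611) = 196*(-566) = -110936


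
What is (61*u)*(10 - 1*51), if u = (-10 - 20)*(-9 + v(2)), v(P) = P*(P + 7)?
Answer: 675270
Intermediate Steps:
v(P) = P*(7 + P)
u = -270 (u = (-10 - 20)*(-9 + 2*(7 + 2)) = -30*(-9 + 2*9) = -30*(-9 + 18) = -30*9 = -270)
(61*u)*(10 - 1*51) = (61*(-270))*(10 - 1*51) = -16470*(10 - 51) = -16470*(-41) = 675270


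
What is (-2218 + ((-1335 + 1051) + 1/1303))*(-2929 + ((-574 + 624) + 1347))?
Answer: 4994480860/1303 ≈ 3.8331e+6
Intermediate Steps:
(-2218 + ((-1335 + 1051) + 1/1303))*(-2929 + ((-574 + 624) + 1347)) = (-2218 + (-284 + 1/1303))*(-2929 + (50 + 1347)) = (-2218 - 370051/1303)*(-2929 + 1397) = -3260105/1303*(-1532) = 4994480860/1303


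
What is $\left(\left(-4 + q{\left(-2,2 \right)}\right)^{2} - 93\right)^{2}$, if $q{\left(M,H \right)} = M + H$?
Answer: $5929$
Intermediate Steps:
$q{\left(M,H \right)} = H + M$
$\left(\left(-4 + q{\left(-2,2 \right)}\right)^{2} - 93\right)^{2} = \left(\left(-4 + \left(2 - 2\right)\right)^{2} - 93\right)^{2} = \left(\left(-4 + 0\right)^{2} - 93\right)^{2} = \left(\left(-4\right)^{2} - 93\right)^{2} = \left(16 - 93\right)^{2} = \left(-77\right)^{2} = 5929$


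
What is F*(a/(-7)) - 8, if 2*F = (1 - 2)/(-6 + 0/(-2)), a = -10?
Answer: -331/42 ≈ -7.8810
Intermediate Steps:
F = 1/12 (F = ((1 - 2)/(-6 + 0/(-2)))/2 = (-1/(-6 + 0*(-½)))/2 = (-1/(-6 + 0))/2 = (-1/(-6))/2 = (-1*(-⅙))/2 = (½)*(⅙) = 1/12 ≈ 0.083333)
F*(a/(-7)) - 8 = (-10/(-7))/12 - 8 = (-10*(-⅐))/12 - 8 = (1/12)*(10/7) - 8 = 5/42 - 8 = -331/42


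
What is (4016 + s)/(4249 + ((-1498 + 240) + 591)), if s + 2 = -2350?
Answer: 832/1791 ≈ 0.46454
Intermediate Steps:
s = -2352 (s = -2 - 2350 = -2352)
(4016 + s)/(4249 + ((-1498 + 240) + 591)) = (4016 - 2352)/(4249 + ((-1498 + 240) + 591)) = 1664/(4249 + (-1258 + 591)) = 1664/(4249 - 667) = 1664/3582 = 1664*(1/3582) = 832/1791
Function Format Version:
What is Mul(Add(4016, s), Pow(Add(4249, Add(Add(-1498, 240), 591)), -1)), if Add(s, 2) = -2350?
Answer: Rational(832, 1791) ≈ 0.46454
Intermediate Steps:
s = -2352 (s = Add(-2, -2350) = -2352)
Mul(Add(4016, s), Pow(Add(4249, Add(Add(-1498, 240), 591)), -1)) = Mul(Add(4016, -2352), Pow(Add(4249, Add(Add(-1498, 240), 591)), -1)) = Mul(1664, Pow(Add(4249, Add(-1258, 591)), -1)) = Mul(1664, Pow(Add(4249, -667), -1)) = Mul(1664, Pow(3582, -1)) = Mul(1664, Rational(1, 3582)) = Rational(832, 1791)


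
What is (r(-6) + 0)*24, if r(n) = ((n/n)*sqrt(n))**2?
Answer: -144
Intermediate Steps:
r(n) = n (r(n) = (1*sqrt(n))**2 = (sqrt(n))**2 = n)
(r(-6) + 0)*24 = (-6 + 0)*24 = -6*24 = -144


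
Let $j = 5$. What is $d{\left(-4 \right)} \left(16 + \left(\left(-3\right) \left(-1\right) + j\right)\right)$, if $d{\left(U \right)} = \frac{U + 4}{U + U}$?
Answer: $0$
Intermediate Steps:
$d{\left(U \right)} = \frac{4 + U}{2 U}$
$d{\left(-4 \right)} \left(16 + \left(\left(-3\right) \left(-1\right) + j\right)\right) = \frac{4 - 4}{2 \left(-4\right)} \left(16 + \left(\left(-3\right) \left(-1\right) + 5\right)\right) = \frac{1}{2} \left(- \frac{1}{4}\right) 0 \left(16 + \left(3 + 5\right)\right) = 0 \left(16 + 8\right) = 0 \cdot 24 = 0$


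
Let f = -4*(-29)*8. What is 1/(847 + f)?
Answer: 1/1775 ≈ 0.00056338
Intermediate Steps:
f = 928 (f = 116*8 = 928)
1/(847 + f) = 1/(847 + 928) = 1/1775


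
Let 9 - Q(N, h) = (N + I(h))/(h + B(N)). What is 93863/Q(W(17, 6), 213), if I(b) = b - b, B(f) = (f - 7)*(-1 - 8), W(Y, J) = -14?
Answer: 18866463/1816 ≈ 10389.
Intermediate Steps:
B(f) = 63 - 9*f (B(f) = (-7 + f)*(-9) = 63 - 9*f)
I(b) = 0
Q(N, h) = 9 - N/(63 + h - 9*N) (Q(N, h) = 9 - (N + 0)/(h + (63 - 9*N)) = 9 - N/(63 + h - 9*N))
93863/Q(W(17, 6), 213) = 93863/(((567 - 82*(-14) + 9*213)/(63 + 213 - 9*(-14)))) = 93863/(((567 + 1148 + 1917)/(63 + 213 + 126))) = 93863/((3632/402)) = 93863/(((1/402)*3632)) = 93863/(1816/201) = 93863*(201/1816) = 18866463/1816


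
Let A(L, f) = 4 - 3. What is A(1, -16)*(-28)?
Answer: -28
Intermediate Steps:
A(L, f) = 1
A(1, -16)*(-28) = 1*(-28) = -28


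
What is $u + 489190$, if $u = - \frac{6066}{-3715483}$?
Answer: $\frac{1817577134836}{3715483} \approx 4.8919 \cdot 10^{5}$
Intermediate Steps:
$u = \frac{6066}{3715483}$ ($u = \left(-6066\right) \left(- \frac{1}{3715483}\right) = \frac{6066}{3715483} \approx 0.0016326$)
$u + 489190 = \frac{6066}{3715483} + 489190 = \frac{1817577134836}{3715483}$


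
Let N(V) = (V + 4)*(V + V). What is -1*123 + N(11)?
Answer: 207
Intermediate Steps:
N(V) = 2*V*(4 + V) (N(V) = (4 + V)*(2*V) = 2*V*(4 + V))
-1*123 + N(11) = -1*123 + 2*11*(4 + 11) = -123 + 2*11*15 = -123 + 330 = 207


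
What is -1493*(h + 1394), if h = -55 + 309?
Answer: -2460464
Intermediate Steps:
h = 254
-1493*(h + 1394) = -1493*(254 + 1394) = -1493*1648 = -2460464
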